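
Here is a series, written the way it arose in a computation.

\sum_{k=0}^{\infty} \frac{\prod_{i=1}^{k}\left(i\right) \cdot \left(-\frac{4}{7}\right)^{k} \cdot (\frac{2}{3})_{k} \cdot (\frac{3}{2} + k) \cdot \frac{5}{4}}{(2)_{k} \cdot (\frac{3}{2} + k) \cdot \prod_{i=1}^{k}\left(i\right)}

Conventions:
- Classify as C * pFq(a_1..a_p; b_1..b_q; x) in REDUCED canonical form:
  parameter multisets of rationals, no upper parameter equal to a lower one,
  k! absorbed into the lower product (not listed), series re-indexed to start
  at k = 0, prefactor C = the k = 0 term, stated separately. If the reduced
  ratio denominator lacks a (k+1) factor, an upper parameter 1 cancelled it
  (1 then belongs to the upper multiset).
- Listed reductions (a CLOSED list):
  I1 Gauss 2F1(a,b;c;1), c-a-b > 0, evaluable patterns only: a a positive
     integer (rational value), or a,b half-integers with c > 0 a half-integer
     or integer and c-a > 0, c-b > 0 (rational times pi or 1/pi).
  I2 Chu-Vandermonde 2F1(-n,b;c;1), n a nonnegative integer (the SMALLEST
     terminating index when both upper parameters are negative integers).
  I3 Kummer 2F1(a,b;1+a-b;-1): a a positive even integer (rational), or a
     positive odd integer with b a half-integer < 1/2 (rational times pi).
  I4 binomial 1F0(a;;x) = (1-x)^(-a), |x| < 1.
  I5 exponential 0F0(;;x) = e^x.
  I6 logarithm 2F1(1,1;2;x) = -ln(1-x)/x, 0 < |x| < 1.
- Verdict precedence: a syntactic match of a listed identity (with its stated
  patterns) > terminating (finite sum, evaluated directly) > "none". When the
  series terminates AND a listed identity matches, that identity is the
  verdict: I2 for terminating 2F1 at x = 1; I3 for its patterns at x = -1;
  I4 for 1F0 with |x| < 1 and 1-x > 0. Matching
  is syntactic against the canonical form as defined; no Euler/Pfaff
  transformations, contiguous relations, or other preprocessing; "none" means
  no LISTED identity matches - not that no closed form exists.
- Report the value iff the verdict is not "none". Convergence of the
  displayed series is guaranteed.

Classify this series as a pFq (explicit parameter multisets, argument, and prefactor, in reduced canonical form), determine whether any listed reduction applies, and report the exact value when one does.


The series (x = -\frac{4}{7}) is 2F1: upper {\frac{2}{3}, 1}, lower {2}, prefactor \frac{5}{4}. Verdict: none - at argument -\frac{4}{7} the multisets {\frac{2}{3}, 1} ; {2} match no listed identity.

Key step: from the first term \frac{5}{4}: the product of the first k integers (C = 5/4) is k!.
Adjacent-term ratio: r(k) = -\frac{4}{7} * (k+\frac{2}{3}) (k+1) / [(k+2) (k+1)] - rational in k. x = -\frac{4}{7}; t_0 = \frac{5}{4}; negate the roots.


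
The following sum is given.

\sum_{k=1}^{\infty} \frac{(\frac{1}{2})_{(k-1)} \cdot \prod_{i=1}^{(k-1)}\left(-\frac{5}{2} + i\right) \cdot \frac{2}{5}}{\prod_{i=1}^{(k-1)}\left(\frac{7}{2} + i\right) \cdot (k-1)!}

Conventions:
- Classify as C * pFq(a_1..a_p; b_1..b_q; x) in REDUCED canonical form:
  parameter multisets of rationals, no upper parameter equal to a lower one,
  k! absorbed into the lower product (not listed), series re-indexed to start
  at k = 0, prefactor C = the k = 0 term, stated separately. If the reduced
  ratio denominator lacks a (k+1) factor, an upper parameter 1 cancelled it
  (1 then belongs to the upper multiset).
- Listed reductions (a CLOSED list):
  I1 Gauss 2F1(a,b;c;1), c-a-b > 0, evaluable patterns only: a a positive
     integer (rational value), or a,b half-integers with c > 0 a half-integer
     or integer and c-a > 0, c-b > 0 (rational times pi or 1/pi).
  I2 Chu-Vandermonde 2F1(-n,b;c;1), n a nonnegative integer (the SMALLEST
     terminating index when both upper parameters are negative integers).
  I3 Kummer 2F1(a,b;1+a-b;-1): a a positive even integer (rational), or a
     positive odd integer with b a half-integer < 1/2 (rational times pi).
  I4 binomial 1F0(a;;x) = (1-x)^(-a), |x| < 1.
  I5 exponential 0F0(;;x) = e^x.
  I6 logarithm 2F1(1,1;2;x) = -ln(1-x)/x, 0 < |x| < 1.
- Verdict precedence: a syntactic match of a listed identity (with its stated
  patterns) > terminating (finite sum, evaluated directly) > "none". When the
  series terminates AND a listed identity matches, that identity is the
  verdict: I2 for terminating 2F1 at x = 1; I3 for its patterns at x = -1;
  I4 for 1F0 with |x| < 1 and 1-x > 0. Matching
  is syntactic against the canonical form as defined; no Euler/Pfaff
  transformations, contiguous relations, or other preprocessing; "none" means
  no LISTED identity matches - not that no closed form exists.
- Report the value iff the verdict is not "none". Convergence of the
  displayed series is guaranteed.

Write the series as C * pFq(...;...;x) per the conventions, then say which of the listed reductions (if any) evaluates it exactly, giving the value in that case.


This is \frac{2}{5} * 2F1(-\frac{3}{2}, \frac{1}{2}; \frac{9}{2}; 1) in reduced canonical form. Verdict at x = 1: the half-integer Gauss pattern (I1) matches (x = 1; upper {-\frac{3}{2}, \frac{1}{2}} half-integers, c = \frac{9}{2} in the evaluable pattern). Hence: \frac{441}{4096} \cdot \pi.

Key step: t_0 = \frac{2}{5} here, and the lower running product (C = 2/5, x = 1) is a rising factorial.
Adjacent-term ratio: r(k) = 1 * (k-\frac{3}{2}) (k+\frac{1}{2}) / [(k+\frac{9}{2}) (k+1)] ; factor over Q: parameters, x = 1, and C = \frac{2}{5}.


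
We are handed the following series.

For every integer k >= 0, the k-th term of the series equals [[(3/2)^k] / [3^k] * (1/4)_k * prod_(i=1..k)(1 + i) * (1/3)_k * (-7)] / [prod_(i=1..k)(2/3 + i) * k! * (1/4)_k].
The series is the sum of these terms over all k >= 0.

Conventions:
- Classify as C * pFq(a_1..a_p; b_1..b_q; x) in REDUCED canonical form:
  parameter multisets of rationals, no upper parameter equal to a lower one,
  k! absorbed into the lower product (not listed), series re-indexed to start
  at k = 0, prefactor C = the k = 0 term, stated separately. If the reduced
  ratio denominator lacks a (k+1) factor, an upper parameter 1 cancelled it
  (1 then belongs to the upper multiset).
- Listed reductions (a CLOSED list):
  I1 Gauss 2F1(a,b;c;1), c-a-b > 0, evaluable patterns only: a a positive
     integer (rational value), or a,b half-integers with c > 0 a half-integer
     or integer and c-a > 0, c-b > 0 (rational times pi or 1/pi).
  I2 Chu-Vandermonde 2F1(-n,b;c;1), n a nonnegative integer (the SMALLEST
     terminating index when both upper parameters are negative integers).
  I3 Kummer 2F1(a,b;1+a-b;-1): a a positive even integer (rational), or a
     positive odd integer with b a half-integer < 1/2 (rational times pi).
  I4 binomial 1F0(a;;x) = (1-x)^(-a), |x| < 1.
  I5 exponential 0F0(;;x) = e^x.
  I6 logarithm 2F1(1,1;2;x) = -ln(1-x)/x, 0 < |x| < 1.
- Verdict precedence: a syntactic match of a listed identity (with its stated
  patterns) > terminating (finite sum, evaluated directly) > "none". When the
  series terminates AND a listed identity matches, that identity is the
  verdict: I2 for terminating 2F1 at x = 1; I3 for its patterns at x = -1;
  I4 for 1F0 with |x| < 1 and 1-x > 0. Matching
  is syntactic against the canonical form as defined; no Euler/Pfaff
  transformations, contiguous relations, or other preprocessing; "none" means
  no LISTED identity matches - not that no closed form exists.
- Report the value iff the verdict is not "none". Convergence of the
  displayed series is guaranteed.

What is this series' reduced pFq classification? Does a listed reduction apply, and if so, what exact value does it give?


Classification (C = -7): 2F1 with upper {1/3, 2}, lower {5/3}, argument x = 1/2. Verdict: none. Every listed pattern misses the 2F1 form at 1/2, upper {1/3, 2}.

Key observation: with t_0 = -7, the parameter 1/4 appears in both the upper and lower lists and cancels.
Adjacent-term ratio: r(k) = (1/2) * (k+1/3) (k+2) / [(k+5/3) (k+1)] - rational in k, leading ratio (1/2); with t_0 = -7, classification follows.


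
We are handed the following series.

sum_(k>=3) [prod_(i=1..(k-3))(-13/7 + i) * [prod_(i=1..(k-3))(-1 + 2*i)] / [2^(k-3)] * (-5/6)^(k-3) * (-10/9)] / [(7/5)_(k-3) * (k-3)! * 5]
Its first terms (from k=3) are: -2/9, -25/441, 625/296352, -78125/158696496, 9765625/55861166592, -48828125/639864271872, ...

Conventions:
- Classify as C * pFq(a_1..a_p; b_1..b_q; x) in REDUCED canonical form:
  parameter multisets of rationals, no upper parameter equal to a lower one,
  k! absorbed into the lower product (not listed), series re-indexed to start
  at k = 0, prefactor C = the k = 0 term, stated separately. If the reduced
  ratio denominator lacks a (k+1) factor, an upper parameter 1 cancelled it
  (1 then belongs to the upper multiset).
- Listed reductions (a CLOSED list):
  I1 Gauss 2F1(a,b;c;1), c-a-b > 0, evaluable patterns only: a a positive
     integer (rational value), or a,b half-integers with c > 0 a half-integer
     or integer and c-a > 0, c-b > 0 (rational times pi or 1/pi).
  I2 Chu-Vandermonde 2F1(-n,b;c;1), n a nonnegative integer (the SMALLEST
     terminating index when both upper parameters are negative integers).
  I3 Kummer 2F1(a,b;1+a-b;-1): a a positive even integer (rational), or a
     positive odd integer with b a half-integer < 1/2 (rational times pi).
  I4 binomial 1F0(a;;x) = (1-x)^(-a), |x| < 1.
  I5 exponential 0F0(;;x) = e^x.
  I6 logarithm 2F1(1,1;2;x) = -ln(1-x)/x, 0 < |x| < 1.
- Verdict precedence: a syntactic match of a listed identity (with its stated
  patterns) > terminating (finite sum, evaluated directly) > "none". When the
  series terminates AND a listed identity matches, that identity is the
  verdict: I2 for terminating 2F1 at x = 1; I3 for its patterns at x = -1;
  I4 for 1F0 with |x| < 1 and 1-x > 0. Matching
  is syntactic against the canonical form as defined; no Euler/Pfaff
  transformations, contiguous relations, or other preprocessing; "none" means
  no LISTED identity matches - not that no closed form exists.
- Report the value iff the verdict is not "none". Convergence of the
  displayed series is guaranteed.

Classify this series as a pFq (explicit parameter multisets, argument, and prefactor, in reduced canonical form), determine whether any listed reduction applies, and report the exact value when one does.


This is -2/9 * 2F1(-6/7, 1/2; 7/5; -5/6) in reduced canonical form. Verdict: none - this 2F1 at x = -5/6 matches no listed pattern, and upper {-6/7, 1/2} holds no stopper.

Key step: with t_0 = -2/9, the odd product 1*3*...*(2k-1) (C = -2/9, x = -5/6) is 2^k (1/2)_k.
Step ratio: r(k) = (-5/6) * (k-6/7) (k+1/2) / [(k+7/5) (k+1)] - poly over poly, x = (-5/6) from leading terms; C = -2/9 at k = 0.


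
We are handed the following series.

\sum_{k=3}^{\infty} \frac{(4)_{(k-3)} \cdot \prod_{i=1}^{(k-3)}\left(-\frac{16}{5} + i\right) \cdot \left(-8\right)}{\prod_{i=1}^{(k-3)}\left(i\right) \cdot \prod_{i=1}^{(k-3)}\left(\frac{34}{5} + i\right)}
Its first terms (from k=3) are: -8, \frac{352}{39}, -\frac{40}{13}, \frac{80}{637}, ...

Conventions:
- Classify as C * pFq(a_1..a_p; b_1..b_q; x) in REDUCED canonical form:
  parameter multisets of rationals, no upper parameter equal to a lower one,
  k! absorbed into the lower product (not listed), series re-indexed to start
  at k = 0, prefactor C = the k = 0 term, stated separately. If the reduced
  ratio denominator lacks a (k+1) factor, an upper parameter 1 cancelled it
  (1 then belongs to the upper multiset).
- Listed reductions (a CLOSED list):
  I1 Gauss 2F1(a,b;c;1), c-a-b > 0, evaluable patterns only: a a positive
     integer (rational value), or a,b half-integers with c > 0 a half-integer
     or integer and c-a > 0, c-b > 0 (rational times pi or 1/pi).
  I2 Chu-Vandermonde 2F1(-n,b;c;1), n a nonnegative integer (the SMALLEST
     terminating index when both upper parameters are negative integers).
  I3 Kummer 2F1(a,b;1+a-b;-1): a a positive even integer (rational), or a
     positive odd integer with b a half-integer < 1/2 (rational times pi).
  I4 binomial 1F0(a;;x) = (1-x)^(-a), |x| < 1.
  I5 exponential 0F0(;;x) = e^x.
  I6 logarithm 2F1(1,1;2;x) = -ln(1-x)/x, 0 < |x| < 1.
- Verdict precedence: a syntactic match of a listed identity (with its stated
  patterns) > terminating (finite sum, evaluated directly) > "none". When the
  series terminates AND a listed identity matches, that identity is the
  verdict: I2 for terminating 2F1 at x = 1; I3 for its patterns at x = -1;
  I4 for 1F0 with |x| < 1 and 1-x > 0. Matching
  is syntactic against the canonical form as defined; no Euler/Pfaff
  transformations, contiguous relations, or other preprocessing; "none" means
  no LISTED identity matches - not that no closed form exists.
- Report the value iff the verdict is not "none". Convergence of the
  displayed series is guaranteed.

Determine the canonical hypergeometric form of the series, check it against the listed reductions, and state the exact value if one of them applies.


The tell: t_0 being -8, the lower running product (C = -8) is a rising factorial.
Step ratio: r(k) = 1 * (k-\frac{11}{5}) (k+4) / [(k+\frac{39}{5}) (k+1)] ; factor over Q: parameters, x = 1, and C = -8.

Reduced: x = 1, 2F1, upper = {-\frac{11}{5}, 4}, lower = {\frac{39}{5}}, C = -8. Verdict at x = 1: Gauss's theorem (I1) matches (x = 1: the Gamma ratio telescopes since c-a-b = 6 > 0 and a = 4 in Z>0). Value: -\frac{74936}{39375}.


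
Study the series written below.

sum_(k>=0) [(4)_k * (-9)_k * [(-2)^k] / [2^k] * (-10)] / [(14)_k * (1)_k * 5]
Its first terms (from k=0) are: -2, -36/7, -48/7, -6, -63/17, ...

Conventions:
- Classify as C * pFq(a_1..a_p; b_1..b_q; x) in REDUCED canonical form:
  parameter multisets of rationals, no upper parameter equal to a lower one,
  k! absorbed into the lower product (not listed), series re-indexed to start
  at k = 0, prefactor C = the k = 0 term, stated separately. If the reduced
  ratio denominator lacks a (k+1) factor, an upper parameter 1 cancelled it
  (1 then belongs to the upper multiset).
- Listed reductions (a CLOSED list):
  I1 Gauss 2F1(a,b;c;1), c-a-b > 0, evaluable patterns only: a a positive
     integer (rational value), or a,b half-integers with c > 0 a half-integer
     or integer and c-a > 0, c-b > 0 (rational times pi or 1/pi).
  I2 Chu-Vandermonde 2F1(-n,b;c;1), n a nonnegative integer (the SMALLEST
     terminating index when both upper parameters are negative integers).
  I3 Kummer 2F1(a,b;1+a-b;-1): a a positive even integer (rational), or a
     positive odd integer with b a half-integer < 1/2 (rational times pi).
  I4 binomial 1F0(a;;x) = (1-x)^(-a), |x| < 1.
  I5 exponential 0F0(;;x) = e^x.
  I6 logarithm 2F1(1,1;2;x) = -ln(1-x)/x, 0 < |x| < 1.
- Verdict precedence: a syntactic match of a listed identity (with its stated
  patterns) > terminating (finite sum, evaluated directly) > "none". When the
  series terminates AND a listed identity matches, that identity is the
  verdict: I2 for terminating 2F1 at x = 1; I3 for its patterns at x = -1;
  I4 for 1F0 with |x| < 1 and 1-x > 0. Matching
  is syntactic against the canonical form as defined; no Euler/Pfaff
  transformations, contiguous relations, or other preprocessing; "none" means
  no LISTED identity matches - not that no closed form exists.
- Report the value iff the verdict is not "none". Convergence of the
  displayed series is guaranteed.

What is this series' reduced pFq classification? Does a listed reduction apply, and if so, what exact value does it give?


Prefactor -2, argument -1: 2F1 with upper {-9, 4} over lower {14}. Verdict at x = -1: the Kummer evaluation I3 matches (x = -1; c = 14 equals 1+a-b for upper {-9, 4}: listed pattern). Value: -26.

First insight: t_0 = -2 here, and the two k-th powers (prefactor -2) combine into one argument.
Step ratio: r(k) = (-1) * (k-9) (k+4) / [(k+14) (k+1)] - rational in k. x = (-1); t_0 = -2; negate the roots.


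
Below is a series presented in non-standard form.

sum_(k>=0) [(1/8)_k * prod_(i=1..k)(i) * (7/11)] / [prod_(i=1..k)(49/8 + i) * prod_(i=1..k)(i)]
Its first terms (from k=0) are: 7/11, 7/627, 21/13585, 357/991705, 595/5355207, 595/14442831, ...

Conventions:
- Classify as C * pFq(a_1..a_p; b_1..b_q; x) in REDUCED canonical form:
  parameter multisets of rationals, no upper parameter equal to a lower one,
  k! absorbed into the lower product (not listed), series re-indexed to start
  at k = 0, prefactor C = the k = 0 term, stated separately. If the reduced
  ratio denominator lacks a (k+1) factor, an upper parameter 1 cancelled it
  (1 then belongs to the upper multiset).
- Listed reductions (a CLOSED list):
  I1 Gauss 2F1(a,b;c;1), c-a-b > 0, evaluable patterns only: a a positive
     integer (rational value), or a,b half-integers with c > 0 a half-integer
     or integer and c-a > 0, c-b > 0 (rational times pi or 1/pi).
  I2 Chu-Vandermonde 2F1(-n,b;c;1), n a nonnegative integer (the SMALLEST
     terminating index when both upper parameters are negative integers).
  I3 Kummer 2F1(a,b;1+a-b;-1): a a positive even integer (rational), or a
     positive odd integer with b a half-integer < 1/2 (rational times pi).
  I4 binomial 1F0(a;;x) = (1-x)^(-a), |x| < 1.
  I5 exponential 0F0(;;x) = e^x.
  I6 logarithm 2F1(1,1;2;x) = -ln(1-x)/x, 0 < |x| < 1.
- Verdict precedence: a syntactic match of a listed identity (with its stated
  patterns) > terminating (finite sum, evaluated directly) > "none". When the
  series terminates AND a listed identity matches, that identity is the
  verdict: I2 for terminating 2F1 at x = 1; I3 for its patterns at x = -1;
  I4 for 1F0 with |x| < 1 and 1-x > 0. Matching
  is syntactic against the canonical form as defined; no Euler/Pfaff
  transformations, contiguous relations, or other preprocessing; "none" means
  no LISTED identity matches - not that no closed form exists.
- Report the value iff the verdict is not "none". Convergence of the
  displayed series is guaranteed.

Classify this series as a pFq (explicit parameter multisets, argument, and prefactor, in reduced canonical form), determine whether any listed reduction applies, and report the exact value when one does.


x = 1 here; the reduced form reads 2F1, upper {1/8, 1}, lower {57/8}, C = 7/11. Verdict: Gauss's theorem (I1) applies (x = 1: the Gamma ratio telescopes since c-a-b = 6 > 0 and a = 1 in Z>0). Sum: 343/528.

Key observation: with t_0 = 7/11, the running product (C = 7/11, x = 1) telescopes to a rising factorial.
Step ratio: r(k) = 1 * (k+1/8) (k+1) / [(k+57/8) (k+1)] - rational; roots negated = parameters, x = 1, C = 7/11.


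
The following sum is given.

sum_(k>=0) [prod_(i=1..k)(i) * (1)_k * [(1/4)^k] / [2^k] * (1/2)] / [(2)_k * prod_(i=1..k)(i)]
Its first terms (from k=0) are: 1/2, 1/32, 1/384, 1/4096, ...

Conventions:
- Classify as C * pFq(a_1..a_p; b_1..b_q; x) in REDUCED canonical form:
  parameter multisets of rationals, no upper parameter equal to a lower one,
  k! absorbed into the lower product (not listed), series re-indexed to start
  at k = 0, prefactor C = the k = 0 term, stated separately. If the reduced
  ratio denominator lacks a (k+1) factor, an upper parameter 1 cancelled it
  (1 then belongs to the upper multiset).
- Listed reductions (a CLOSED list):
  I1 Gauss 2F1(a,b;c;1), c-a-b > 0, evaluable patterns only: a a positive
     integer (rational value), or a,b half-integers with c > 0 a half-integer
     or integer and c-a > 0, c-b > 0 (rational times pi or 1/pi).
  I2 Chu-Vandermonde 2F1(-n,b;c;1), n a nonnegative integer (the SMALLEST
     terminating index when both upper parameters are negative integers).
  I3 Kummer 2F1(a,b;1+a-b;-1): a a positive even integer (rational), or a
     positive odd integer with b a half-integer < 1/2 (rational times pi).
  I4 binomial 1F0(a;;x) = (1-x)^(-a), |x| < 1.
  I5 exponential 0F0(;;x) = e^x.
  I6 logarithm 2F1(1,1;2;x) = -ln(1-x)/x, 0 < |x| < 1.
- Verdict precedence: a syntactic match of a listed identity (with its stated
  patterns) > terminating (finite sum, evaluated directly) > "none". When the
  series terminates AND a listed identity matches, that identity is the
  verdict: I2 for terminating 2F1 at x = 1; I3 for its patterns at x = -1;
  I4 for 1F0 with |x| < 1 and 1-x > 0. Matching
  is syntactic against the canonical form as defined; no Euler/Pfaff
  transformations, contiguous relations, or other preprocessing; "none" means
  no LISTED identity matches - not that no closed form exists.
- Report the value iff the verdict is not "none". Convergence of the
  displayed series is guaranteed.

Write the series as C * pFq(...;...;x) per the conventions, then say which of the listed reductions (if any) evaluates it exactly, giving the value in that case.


x = 1/8 here; the reduced form reads 2F1, upper {1, 1}, lower {2}, C = 1/2. Verdict: logarithm (I6) matches (the logarithm: parameters (1,1;2), x = 1/8). Its exact value is (-4) * ln(7/8).

Structural cue: with t_0 = 1/2, the product of the first k integers (C = 1/2, x = 1/8) is k!.
Term ratio: r(k) = (1/8) * (k+1) (k+1) / [(k+2) (k+1)] - rational; roots negated = parameters, x = (1/8), C = 1/2.


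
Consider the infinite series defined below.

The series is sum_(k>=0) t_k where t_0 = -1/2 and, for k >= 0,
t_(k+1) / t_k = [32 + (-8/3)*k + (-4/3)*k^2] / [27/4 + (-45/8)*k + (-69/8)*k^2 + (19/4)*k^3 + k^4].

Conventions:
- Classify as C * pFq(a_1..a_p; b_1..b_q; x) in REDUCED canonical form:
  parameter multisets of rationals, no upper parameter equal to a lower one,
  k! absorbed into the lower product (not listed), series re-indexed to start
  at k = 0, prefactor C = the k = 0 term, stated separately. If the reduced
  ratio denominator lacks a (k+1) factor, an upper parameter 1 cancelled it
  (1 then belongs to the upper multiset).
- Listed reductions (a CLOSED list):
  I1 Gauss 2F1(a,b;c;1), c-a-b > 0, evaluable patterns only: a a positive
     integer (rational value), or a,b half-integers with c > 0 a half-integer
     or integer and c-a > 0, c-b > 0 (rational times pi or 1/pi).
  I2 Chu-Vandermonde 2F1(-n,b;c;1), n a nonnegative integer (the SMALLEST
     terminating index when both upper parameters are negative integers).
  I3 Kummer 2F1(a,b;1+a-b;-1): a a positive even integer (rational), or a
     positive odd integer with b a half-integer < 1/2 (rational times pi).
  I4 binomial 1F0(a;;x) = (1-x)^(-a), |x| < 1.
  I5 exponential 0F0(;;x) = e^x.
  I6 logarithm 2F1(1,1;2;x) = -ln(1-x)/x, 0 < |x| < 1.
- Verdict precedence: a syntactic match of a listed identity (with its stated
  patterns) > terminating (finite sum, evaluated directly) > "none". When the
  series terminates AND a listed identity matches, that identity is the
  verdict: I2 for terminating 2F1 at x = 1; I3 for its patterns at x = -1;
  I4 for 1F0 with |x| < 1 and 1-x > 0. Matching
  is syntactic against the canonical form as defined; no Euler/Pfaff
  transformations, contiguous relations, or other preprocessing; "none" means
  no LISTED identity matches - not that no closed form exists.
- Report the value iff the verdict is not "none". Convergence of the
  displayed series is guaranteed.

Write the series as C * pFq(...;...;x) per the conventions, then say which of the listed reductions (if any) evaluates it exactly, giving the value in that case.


Prefactor -1/2, argument -4/3: 1F2 with upper {-4} over lower {-3/2, -3/4}. Verdict: terminating - upper parameter -4 makes this a finite sum (last index 4), evaluated exactly. Its exact value is 18565393/196830.

First insight: t_0 being -1/2, the parameter 6 appears in both the upper and lower lists and cancels.
Adjacent-term ratio: r(k) = (-4/3) * (k-4) / [(k-3/2) (k-3/4) (k+1)] - poly over poly, x = (-4/3) from leading terms; C = -1/2 at k = 0.


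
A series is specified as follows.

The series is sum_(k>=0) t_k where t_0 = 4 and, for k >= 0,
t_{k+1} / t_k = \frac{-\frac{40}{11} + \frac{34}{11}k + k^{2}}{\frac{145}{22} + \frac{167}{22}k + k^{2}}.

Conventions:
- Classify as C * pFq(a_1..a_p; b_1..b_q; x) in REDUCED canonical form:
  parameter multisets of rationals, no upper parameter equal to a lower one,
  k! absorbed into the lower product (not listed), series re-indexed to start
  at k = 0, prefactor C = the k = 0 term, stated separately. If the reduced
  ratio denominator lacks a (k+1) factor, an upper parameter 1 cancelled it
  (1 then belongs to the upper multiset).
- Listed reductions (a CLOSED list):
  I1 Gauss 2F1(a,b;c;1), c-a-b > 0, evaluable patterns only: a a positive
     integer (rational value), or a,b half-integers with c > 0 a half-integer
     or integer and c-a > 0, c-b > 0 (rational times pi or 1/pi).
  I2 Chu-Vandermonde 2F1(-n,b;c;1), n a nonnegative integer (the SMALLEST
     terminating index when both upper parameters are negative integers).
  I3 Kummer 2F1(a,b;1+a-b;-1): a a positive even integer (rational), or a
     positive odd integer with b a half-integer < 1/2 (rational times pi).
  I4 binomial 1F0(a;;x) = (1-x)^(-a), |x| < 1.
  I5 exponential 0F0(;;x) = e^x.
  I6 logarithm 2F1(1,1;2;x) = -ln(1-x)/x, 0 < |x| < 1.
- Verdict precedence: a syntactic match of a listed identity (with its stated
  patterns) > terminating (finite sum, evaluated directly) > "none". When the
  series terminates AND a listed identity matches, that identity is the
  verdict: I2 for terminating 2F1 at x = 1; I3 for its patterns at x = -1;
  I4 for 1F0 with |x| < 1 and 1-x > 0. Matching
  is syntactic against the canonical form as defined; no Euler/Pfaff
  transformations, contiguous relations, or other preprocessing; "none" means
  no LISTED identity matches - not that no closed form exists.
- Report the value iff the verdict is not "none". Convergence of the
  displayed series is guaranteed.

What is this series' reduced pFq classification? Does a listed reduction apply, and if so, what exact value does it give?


First insight: t_0 being 4, factor the ratio over Q (C = 4, x = 1): negated roots = parameters.
Step ratio: r(k) = 1 * (k-\frac{10}{11}) (k+4) / [(k+\frac{145}{22}) (k+1)] - rational; roots negated = parameters, x = 1, C = 4.

At argument 1: a 2F1 with upper {-\frac{10}{11}, 4}, lower {\frac{145}{22}}, scaled by C = 4. Verdict (x = 1): the Gauss summation I1 applies (x = 1: the Gamma ratio telescopes since c-a-b = 7/2 > 0 and a = 4 in Z>0). Value: \frac{24862564}{14655641}.


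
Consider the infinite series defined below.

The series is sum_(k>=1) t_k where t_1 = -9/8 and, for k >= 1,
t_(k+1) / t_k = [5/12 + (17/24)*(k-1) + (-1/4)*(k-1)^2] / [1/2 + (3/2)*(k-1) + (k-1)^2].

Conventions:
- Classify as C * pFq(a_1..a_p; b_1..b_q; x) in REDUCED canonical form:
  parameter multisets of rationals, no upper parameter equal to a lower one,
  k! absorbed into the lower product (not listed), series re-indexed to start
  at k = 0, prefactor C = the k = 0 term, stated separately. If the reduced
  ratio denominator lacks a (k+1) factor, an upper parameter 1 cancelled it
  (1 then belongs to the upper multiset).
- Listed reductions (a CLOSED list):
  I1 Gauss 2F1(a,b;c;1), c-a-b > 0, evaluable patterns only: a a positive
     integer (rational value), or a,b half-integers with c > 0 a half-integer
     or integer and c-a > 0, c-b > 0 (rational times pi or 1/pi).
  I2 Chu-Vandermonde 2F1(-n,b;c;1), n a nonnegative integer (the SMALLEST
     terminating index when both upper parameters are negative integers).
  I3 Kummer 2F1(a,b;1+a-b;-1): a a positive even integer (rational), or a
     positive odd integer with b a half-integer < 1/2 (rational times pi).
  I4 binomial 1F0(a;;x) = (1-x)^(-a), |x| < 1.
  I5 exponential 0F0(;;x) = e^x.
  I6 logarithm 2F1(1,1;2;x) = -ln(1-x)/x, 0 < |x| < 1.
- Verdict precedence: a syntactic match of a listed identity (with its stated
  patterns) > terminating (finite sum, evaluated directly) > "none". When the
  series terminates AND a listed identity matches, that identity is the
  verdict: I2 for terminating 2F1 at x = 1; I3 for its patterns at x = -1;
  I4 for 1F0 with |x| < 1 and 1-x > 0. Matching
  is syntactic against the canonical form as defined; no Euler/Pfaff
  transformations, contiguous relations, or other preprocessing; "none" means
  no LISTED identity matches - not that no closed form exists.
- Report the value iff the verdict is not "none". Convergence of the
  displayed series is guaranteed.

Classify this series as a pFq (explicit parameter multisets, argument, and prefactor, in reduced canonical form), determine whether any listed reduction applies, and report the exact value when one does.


At argument -1/4: a 1F0 with upper {-10/3}, lower {-}, scaled by C = -9/8. Verdict: this is the binomial series (I4) (the 1F0 binomial series: exponent 10/3, x = -1/4). Value: (-9/8) * (5/4)^(10/3).

First insight: with t_0 = -9/8, the ratio is unreduced: k + 1/2 divides both sides (prefactor -9/8).
Consecutive-term ratio: r(k) = (-1/4) * (k-10/3) / [(k+1)] - rational; roots negated = parameters, x = (-1/4), C = -9/8.


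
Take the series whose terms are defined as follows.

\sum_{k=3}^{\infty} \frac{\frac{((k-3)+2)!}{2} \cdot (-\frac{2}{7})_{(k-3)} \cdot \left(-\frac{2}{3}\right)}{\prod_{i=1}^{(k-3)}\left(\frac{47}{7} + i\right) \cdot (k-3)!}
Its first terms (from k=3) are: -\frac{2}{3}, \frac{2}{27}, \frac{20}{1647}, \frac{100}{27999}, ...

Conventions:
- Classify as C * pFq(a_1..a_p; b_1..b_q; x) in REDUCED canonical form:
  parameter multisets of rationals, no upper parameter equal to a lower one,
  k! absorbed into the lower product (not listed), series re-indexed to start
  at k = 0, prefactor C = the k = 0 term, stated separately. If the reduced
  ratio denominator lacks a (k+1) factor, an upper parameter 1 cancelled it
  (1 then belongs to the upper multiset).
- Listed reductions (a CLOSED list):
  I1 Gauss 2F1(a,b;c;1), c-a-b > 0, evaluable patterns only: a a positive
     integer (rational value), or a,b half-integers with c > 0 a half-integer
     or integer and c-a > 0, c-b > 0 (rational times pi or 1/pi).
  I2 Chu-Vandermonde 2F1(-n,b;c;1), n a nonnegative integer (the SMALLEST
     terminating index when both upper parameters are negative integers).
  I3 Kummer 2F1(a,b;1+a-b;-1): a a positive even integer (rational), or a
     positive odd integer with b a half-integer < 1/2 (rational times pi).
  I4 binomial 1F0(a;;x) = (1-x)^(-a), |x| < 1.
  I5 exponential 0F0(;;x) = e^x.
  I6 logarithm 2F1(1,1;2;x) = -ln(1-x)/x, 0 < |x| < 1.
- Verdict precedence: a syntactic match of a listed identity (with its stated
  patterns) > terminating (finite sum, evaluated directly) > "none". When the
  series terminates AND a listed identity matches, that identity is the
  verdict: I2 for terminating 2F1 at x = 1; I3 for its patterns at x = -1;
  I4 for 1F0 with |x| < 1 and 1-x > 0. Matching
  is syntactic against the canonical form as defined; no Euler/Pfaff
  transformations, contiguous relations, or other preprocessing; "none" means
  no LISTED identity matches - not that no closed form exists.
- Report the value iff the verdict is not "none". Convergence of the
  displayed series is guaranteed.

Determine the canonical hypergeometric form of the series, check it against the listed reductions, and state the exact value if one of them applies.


Prefactor -\frac{2}{3}, argument 1: 2F1 with upper {-\frac{2}{7}, 3} over lower {\frac{54}{7}}. Verdict: the Gauss summation I1 applies (x = 1: the Gamma ratio telescopes since c-a-b = 5 > 0 and a = 3 in Z>0). Value: -\frac{4136}{7203}.

First insight: t_0 being -\frac{2}{3}, the factorial ratio (prefactor -2/3) (k+a-1)!/(a-1)! is a rising factorial (a)_k.
Consecutive-term ratio: r(k) = 1 * (k-\frac{2}{7}) (k+3) / [(k+\frac{54}{7}) (k+1)] - rational; roots negated = parameters, x = 1, C = -\frac{2}{3}.


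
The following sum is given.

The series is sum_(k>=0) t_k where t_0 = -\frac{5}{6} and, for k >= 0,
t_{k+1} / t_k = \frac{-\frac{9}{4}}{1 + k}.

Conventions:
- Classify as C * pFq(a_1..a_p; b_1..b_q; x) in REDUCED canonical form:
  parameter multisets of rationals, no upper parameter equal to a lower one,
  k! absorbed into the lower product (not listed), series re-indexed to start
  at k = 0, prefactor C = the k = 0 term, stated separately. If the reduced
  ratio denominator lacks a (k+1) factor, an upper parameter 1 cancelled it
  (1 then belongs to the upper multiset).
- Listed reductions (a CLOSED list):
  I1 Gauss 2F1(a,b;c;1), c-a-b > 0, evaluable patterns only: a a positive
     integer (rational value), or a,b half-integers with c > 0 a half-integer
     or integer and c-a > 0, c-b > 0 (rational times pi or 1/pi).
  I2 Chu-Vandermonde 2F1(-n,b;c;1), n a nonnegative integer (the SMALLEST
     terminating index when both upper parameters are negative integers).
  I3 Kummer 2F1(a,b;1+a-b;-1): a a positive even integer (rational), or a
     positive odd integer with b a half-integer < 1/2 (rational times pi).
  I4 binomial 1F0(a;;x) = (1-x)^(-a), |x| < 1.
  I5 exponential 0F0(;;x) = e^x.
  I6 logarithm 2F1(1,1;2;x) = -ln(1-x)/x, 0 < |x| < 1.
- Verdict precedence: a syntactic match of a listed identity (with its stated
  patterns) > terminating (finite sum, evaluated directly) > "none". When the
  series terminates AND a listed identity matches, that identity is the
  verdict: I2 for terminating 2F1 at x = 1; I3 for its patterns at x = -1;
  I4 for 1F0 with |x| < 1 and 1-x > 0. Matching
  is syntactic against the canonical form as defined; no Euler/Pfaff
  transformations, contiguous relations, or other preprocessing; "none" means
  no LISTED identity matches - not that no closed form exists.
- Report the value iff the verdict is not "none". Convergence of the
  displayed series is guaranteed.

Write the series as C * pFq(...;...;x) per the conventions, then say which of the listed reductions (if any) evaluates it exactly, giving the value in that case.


Classification (C = -\frac{5}{6}): 0F0 with upper {-}, lower {-}, argument x = -\frac{9}{4}. Verdict: the I5 exponential reduction applies (the 0F0 exponential series at x = -\frac{9}{4}). Sum: \left(-\frac{5}{6}\right) \cdot e^{-\frac{9}{4}}.

First insight: t_0 being -\frac{5}{6}, the expanded ratio factors over Q; C = -5/6, roots give parameters.
Adjacent-term ratio: r(k) = -\frac{9}{4} * 1 / [(k+1)] - rational; roots negated = parameters, x = -\frac{9}{4}, C = -\frac{5}{6}.


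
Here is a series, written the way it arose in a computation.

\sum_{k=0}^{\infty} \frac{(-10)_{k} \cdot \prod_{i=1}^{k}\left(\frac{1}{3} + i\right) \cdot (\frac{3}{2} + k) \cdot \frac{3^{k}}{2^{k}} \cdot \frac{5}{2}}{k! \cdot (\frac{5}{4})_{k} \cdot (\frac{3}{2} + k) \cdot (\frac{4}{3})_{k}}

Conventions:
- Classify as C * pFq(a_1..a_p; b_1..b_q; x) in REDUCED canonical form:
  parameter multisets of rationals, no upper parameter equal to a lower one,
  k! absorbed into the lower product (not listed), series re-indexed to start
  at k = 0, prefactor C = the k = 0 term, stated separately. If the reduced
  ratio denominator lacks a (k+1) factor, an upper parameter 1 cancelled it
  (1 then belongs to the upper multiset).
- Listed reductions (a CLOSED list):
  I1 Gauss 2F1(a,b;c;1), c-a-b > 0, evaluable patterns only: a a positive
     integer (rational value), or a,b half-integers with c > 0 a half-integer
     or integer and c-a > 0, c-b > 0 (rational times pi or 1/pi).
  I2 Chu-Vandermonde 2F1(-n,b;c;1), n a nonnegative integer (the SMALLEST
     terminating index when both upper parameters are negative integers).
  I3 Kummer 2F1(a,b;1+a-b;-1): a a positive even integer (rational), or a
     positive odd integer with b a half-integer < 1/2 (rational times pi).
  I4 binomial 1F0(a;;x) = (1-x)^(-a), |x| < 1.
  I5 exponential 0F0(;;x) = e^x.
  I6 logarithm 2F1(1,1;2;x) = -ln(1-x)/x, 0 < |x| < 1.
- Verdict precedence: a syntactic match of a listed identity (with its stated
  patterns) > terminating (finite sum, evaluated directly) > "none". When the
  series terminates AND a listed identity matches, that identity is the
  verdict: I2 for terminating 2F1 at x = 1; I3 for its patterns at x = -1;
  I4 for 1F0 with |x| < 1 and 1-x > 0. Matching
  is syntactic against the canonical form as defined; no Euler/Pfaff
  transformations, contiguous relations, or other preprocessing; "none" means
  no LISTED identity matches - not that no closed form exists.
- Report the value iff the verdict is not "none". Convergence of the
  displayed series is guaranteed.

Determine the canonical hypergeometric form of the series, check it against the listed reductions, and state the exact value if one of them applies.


x = \frac{3}{2} here; the reduced form reads 1F1, upper {-10}, lower {\frac{5}{4}}, C = \frac{5}{2}. Verdict: terminating - upper parameter -10 makes this a finite sum (last index 10), evaluated exactly. Sum: \frac{32313573221}{37431444050}.

Structural cue: with t_0 = \frac{5}{2}, k + 3/2 divides numerator and denominator alike; C = 5/2 after cancelling.
Consecutive-term ratio: r(k) = \frac{3}{2} * (k-10) / [(k+\frac{5}{4}) (k+1)] - rational in k, leading ratio \frac{3}{2}; with t_0 = \frac{5}{2}, classification follows.


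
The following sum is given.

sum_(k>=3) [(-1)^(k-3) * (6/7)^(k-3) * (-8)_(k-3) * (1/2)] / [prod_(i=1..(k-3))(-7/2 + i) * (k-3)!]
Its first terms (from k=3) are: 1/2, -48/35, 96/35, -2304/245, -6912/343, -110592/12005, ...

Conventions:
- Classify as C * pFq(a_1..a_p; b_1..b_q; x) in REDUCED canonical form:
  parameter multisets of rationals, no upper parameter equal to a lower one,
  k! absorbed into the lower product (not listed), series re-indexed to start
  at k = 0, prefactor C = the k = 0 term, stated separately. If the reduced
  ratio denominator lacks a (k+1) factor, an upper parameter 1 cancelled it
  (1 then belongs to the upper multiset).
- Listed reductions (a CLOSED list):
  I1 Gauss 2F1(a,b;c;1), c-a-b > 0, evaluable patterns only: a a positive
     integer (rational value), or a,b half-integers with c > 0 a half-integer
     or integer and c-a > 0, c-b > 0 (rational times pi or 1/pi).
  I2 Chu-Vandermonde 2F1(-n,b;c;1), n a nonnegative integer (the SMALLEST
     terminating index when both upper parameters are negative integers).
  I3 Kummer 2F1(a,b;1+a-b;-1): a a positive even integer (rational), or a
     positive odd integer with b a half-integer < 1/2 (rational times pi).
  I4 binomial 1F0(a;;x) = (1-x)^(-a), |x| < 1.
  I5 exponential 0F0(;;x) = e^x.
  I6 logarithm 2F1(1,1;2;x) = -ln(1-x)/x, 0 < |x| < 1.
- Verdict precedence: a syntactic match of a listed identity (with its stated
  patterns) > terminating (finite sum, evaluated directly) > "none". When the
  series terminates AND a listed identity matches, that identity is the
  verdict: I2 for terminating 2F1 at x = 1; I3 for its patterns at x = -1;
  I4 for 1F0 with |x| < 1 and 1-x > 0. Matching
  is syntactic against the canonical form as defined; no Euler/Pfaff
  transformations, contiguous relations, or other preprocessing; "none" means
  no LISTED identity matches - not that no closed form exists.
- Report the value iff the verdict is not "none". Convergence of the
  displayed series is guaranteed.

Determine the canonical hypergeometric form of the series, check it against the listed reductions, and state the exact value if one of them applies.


Classification (C = 1/2): 1F1 with upper {-8}, lower {-5/2}, argument x = -6/7. Verdict: terminating - no listed pattern fits, but -8 in the upper list cuts the series at k = 8; direct evaluation. Value: -77859816497/2017680350.

The tell: t_0 being 1/2, the (-1)^k factor (prefactor 1/2) folds into the argument's sign.
Consecutive-term ratio: r(k) = (-6/7) * (k-8) / [(k-5/2) (k+1)] - poly over poly, x = (-6/7) from leading terms; C = 1/2 at k = 0.


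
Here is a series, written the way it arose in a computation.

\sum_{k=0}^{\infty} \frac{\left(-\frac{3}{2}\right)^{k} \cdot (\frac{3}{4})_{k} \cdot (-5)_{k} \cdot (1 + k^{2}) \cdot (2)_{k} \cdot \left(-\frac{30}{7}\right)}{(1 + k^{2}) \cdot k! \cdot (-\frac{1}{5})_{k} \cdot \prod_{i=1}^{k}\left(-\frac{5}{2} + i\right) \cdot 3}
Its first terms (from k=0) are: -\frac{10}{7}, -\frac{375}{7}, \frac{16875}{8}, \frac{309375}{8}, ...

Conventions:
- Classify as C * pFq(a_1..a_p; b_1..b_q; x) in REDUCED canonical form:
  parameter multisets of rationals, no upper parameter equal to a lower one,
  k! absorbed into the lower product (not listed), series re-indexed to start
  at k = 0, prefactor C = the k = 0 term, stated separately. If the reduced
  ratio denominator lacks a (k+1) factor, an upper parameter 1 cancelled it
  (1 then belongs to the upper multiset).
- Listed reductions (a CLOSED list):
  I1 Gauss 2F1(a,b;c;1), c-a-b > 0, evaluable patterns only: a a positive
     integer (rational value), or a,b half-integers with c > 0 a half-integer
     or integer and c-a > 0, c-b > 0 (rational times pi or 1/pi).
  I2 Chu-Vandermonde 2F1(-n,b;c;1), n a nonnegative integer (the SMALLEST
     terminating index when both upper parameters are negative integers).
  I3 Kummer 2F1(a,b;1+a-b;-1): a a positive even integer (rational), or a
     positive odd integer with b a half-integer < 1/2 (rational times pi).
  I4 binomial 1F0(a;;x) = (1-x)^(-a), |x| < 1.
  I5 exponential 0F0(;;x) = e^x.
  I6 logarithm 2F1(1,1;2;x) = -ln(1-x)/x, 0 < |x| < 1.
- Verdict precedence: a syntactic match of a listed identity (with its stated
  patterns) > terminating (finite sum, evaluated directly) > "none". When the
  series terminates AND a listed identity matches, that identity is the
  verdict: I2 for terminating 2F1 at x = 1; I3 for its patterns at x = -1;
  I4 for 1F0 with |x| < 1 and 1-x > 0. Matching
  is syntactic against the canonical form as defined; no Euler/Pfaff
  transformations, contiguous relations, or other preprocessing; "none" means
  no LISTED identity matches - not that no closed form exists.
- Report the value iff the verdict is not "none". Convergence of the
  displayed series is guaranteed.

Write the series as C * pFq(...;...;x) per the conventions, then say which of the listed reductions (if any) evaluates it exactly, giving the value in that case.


Classification (C = -\frac{10}{7}): 3F2 with upper {-5, \frac{3}{4}, 2}, lower {-\frac{3}{2}, -\frac{1}{5}}, argument x = -\frac{3}{2}. Verdict: terminating - upper -5 stops the sum at k = 5; the 6 terms are added exactly. Its exact value is \frac{513840815}{1792}.

Key observation: x = -\frac{3}{2} and the lower running product (C = -10/7, x = -3/2) is a rising factorial.
Step ratio: r(k) = -\frac{3}{2} * (k-5) (k+\frac{3}{4}) (k+2) / [(k-\frac{3}{2}) (k-\frac{1}{5}) (k+1)] - rational in k. x = -\frac{3}{2}; t_0 = -\frac{10}{7}; negate the roots.
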